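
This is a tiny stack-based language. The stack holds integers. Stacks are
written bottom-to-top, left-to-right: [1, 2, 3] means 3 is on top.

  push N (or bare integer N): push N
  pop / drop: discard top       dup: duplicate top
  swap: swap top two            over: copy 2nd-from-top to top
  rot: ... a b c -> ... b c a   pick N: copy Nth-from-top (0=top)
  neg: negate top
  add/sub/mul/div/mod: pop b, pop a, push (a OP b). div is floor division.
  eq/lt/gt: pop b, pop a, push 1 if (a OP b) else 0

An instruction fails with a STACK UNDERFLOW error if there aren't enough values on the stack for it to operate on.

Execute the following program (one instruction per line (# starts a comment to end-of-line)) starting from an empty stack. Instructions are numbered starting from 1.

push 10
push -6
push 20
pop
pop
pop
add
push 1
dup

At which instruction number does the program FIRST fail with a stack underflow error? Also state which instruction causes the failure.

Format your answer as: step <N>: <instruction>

Step 1 ('push 10'): stack = [10], depth = 1
Step 2 ('push -6'): stack = [10, -6], depth = 2
Step 3 ('push 20'): stack = [10, -6, 20], depth = 3
Step 4 ('pop'): stack = [10, -6], depth = 2
Step 5 ('pop'): stack = [10], depth = 1
Step 6 ('pop'): stack = [], depth = 0
Step 7 ('add'): needs 2 value(s) but depth is 0 — STACK UNDERFLOW

Answer: step 7: add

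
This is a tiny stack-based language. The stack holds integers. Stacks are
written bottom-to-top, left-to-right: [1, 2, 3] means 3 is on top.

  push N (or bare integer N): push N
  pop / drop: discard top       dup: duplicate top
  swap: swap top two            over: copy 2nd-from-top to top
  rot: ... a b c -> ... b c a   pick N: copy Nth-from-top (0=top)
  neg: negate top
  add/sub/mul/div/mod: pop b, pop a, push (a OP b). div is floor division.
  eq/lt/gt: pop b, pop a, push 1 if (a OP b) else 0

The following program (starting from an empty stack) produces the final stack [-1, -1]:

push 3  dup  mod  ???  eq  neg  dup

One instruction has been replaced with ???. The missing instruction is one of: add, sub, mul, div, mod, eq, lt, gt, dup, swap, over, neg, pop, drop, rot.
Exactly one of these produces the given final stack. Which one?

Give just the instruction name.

Stack before ???: [0]
Stack after ???:  [0, 0]
The instruction that transforms [0] -> [0, 0] is: dup

Answer: dup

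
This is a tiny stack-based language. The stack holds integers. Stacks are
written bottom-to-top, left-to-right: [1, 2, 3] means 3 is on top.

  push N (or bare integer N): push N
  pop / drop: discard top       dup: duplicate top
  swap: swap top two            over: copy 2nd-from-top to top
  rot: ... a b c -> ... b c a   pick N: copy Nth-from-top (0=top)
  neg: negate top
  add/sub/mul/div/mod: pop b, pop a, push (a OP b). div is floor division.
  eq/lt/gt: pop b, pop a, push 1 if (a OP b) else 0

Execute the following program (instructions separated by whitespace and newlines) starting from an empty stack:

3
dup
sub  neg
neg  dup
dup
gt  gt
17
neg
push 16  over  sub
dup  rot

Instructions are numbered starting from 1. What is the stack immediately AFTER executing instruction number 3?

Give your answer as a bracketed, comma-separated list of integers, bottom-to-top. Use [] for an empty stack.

Answer: [0]

Derivation:
Step 1 ('3'): [3]
Step 2 ('dup'): [3, 3]
Step 3 ('sub'): [0]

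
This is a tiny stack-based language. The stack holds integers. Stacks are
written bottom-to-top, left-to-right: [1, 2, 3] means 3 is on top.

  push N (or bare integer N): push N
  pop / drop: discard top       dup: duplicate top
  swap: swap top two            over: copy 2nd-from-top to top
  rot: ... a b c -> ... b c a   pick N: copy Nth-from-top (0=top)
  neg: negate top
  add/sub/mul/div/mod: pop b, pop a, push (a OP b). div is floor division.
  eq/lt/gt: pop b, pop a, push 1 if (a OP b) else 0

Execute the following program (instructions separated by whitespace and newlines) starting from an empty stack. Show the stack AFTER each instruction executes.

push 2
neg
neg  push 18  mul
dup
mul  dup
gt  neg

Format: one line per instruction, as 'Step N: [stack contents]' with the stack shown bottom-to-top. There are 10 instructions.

Step 1: [2]
Step 2: [-2]
Step 3: [2]
Step 4: [2, 18]
Step 5: [36]
Step 6: [36, 36]
Step 7: [1296]
Step 8: [1296, 1296]
Step 9: [0]
Step 10: [0]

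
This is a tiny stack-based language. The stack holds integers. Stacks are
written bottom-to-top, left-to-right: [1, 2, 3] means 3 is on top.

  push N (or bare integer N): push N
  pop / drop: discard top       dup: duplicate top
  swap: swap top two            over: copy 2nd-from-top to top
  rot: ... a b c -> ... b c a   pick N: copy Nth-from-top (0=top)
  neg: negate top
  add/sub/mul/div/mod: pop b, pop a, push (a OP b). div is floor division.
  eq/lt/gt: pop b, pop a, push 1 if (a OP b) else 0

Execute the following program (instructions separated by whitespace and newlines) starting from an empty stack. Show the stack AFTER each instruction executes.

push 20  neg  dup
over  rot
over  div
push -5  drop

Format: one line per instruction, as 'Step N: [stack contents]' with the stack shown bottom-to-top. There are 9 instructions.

Step 1: [20]
Step 2: [-20]
Step 3: [-20, -20]
Step 4: [-20, -20, -20]
Step 5: [-20, -20, -20]
Step 6: [-20, -20, -20, -20]
Step 7: [-20, -20, 1]
Step 8: [-20, -20, 1, -5]
Step 9: [-20, -20, 1]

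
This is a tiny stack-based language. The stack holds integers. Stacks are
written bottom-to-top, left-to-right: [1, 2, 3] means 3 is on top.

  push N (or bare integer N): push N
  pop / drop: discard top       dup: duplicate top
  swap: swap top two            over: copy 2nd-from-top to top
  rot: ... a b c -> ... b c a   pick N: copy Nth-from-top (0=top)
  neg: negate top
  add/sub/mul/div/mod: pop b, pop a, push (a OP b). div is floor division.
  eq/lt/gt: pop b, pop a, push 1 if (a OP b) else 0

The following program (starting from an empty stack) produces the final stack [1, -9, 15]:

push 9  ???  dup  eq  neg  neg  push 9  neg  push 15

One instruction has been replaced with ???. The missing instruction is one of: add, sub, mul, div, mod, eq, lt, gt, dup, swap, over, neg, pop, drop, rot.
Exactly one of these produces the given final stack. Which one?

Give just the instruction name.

Answer: neg

Derivation:
Stack before ???: [9]
Stack after ???:  [-9]
The instruction that transforms [9] -> [-9] is: neg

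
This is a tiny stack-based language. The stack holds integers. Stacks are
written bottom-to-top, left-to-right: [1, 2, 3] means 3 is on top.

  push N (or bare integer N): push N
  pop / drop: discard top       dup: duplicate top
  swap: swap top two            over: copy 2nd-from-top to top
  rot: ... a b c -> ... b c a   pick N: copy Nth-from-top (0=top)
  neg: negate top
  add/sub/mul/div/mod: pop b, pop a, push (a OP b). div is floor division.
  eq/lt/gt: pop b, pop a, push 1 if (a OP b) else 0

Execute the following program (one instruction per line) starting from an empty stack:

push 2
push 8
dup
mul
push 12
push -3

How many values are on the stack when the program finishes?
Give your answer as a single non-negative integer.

After 'push 2': stack = [2] (depth 1)
After 'push 8': stack = [2, 8] (depth 2)
After 'dup': stack = [2, 8, 8] (depth 3)
After 'mul': stack = [2, 64] (depth 2)
After 'push 12': stack = [2, 64, 12] (depth 3)
After 'push -3': stack = [2, 64, 12, -3] (depth 4)

Answer: 4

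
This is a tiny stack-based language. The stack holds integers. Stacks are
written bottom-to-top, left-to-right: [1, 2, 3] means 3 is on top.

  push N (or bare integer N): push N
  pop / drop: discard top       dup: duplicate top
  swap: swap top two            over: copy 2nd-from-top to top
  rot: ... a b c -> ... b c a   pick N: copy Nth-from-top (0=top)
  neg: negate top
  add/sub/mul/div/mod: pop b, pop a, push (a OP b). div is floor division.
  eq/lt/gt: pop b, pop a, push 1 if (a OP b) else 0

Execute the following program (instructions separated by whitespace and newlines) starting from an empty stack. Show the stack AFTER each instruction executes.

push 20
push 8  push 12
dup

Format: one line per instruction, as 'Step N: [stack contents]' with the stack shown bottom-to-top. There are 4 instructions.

Step 1: [20]
Step 2: [20, 8]
Step 3: [20, 8, 12]
Step 4: [20, 8, 12, 12]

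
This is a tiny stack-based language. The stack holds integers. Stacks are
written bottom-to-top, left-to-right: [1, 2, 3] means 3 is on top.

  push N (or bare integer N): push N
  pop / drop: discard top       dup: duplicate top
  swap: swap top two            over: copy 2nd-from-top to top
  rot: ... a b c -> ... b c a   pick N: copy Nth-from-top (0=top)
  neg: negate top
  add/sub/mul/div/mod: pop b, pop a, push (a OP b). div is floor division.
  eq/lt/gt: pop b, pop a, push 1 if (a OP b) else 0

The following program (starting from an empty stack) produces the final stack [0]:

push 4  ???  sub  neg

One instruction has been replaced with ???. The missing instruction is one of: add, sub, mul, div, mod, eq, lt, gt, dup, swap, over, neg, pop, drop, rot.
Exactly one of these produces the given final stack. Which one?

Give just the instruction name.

Answer: dup

Derivation:
Stack before ???: [4]
Stack after ???:  [4, 4]
The instruction that transforms [4] -> [4, 4] is: dup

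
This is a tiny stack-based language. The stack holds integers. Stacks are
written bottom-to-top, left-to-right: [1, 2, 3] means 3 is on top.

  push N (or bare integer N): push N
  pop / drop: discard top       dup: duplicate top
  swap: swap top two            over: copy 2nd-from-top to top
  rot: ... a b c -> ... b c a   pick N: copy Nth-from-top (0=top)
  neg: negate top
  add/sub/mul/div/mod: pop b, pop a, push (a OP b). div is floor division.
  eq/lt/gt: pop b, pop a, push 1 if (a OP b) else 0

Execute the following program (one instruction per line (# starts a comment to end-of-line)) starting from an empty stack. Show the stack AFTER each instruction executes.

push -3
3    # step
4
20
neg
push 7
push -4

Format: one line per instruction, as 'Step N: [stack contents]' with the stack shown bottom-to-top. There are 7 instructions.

Step 1: [-3]
Step 2: [-3, 3]
Step 3: [-3, 3, 4]
Step 4: [-3, 3, 4, 20]
Step 5: [-3, 3, 4, -20]
Step 6: [-3, 3, 4, -20, 7]
Step 7: [-3, 3, 4, -20, 7, -4]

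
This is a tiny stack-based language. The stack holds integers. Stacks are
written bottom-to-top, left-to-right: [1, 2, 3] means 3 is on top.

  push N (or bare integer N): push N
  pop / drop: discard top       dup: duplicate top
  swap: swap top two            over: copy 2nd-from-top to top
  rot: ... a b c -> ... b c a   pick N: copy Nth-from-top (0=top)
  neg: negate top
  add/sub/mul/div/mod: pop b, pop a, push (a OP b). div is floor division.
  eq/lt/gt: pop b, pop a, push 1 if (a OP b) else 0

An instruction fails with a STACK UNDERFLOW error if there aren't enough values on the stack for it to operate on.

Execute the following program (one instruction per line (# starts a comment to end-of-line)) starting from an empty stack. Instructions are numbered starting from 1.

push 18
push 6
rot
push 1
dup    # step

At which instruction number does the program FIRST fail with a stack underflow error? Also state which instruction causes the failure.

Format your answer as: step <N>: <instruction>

Answer: step 3: rot

Derivation:
Step 1 ('push 18'): stack = [18], depth = 1
Step 2 ('push 6'): stack = [18, 6], depth = 2
Step 3 ('rot'): needs 3 value(s) but depth is 2 — STACK UNDERFLOW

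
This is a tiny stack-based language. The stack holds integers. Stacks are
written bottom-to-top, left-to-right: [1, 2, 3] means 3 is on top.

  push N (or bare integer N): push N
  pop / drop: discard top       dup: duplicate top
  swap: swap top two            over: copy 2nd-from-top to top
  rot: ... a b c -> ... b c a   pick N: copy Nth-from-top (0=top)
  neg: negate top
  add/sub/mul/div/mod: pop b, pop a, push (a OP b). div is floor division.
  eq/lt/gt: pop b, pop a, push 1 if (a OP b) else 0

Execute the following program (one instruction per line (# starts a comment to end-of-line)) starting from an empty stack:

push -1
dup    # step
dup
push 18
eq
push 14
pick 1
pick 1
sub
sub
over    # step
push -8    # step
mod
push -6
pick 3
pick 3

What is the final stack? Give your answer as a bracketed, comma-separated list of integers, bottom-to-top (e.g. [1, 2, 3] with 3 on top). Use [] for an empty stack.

After 'push -1': [-1]
After 'dup': [-1, -1]
After 'dup': [-1, -1, -1]
After 'push 18': [-1, -1, -1, 18]
After 'eq': [-1, -1, 0]
After 'push 14': [-1, -1, 0, 14]
After 'pick 1': [-1, -1, 0, 14, 0]
After 'pick 1': [-1, -1, 0, 14, 0, 14]
After 'sub': [-1, -1, 0, 14, -14]
After 'sub': [-1, -1, 0, 28]
After 'over': [-1, -1, 0, 28, 0]
After 'push -8': [-1, -1, 0, 28, 0, -8]
After 'mod': [-1, -1, 0, 28, 0]
After 'push -6': [-1, -1, 0, 28, 0, -6]
After 'pick 3': [-1, -1, 0, 28, 0, -6, 0]
After 'pick 3': [-1, -1, 0, 28, 0, -6, 0, 28]

Answer: [-1, -1, 0, 28, 0, -6, 0, 28]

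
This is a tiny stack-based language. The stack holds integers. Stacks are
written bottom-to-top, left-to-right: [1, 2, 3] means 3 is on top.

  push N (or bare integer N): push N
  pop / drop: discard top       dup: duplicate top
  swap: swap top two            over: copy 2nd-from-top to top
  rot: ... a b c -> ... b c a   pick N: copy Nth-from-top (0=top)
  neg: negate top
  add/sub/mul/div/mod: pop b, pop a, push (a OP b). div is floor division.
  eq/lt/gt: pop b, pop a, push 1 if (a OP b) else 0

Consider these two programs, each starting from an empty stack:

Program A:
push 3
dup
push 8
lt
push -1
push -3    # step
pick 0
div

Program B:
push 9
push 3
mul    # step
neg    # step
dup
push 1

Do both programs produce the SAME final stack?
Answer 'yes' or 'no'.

Program A trace:
  After 'push 3': [3]
  After 'dup': [3, 3]
  After 'push 8': [3, 3, 8]
  After 'lt': [3, 1]
  After 'push -1': [3, 1, -1]
  After 'push -3': [3, 1, -1, -3]
  After 'pick 0': [3, 1, -1, -3, -3]
  After 'div': [3, 1, -1, 1]
Program A final stack: [3, 1, -1, 1]

Program B trace:
  After 'push 9': [9]
  After 'push 3': [9, 3]
  After 'mul': [27]
  After 'neg': [-27]
  After 'dup': [-27, -27]
  After 'push 1': [-27, -27, 1]
Program B final stack: [-27, -27, 1]
Same: no

Answer: no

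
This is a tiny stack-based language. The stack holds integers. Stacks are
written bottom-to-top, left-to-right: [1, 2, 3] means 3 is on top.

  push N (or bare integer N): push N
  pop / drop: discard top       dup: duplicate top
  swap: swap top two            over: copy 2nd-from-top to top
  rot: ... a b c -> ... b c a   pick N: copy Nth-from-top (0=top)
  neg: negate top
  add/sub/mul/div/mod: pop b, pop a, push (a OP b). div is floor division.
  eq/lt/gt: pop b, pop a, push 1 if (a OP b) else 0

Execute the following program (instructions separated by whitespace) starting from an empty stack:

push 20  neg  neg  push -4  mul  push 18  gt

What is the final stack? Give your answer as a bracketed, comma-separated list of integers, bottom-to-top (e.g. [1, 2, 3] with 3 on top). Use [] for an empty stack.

Answer: [0]

Derivation:
After 'push 20': [20]
After 'neg': [-20]
After 'neg': [20]
After 'push -4': [20, -4]
After 'mul': [-80]
After 'push 18': [-80, 18]
After 'gt': [0]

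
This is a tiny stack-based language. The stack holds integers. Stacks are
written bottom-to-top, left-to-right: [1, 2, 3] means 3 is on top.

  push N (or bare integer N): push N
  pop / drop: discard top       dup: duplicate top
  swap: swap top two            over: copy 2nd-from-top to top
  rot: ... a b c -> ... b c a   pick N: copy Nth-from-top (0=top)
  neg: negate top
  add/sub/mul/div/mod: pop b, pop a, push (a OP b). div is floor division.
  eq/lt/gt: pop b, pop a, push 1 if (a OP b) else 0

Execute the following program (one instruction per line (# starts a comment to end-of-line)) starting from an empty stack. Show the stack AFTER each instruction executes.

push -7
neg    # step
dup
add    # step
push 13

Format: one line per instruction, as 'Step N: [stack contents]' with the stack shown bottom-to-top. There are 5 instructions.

Step 1: [-7]
Step 2: [7]
Step 3: [7, 7]
Step 4: [14]
Step 5: [14, 13]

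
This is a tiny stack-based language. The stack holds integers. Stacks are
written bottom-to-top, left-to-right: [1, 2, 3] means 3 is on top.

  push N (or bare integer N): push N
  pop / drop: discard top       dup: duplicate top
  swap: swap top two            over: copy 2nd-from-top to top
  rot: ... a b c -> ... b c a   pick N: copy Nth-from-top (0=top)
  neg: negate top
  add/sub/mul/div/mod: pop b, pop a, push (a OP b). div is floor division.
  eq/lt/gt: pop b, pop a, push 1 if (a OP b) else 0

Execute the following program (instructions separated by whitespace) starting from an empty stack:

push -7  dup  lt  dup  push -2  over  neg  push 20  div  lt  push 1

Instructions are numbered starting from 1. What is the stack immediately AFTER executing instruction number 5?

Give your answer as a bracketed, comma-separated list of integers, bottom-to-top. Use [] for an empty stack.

Answer: [0, 0, -2]

Derivation:
Step 1 ('push -7'): [-7]
Step 2 ('dup'): [-7, -7]
Step 3 ('lt'): [0]
Step 4 ('dup'): [0, 0]
Step 5 ('push -2'): [0, 0, -2]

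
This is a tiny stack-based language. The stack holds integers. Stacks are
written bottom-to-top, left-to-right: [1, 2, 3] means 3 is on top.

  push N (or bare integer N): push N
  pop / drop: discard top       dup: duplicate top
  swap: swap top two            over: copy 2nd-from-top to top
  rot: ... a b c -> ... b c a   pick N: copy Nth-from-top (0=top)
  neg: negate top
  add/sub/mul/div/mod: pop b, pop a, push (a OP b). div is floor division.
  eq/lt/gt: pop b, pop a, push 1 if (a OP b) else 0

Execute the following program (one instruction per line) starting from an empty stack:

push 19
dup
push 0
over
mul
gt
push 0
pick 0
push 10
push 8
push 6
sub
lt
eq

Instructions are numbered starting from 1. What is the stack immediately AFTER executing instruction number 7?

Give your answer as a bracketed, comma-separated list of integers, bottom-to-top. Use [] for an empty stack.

Answer: [19, 1, 0]

Derivation:
Step 1 ('push 19'): [19]
Step 2 ('dup'): [19, 19]
Step 3 ('push 0'): [19, 19, 0]
Step 4 ('over'): [19, 19, 0, 19]
Step 5 ('mul'): [19, 19, 0]
Step 6 ('gt'): [19, 1]
Step 7 ('push 0'): [19, 1, 0]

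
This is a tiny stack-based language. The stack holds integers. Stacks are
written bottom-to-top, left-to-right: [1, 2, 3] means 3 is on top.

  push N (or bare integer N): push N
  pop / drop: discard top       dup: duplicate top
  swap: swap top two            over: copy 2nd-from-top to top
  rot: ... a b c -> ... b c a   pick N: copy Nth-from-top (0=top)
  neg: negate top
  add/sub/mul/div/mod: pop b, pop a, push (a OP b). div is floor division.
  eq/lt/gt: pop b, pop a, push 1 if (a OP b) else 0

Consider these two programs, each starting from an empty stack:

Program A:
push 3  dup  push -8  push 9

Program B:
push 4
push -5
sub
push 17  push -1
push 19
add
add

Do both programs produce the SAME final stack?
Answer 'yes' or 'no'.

Program A trace:
  After 'push 3': [3]
  After 'dup': [3, 3]
  After 'push -8': [3, 3, -8]
  After 'push 9': [3, 3, -8, 9]
Program A final stack: [3, 3, -8, 9]

Program B trace:
  After 'push 4': [4]
  After 'push -5': [4, -5]
  After 'sub': [9]
  After 'push 17': [9, 17]
  After 'push -1': [9, 17, -1]
  After 'push 19': [9, 17, -1, 19]
  After 'add': [9, 17, 18]
  After 'add': [9, 35]
Program B final stack: [9, 35]
Same: no

Answer: no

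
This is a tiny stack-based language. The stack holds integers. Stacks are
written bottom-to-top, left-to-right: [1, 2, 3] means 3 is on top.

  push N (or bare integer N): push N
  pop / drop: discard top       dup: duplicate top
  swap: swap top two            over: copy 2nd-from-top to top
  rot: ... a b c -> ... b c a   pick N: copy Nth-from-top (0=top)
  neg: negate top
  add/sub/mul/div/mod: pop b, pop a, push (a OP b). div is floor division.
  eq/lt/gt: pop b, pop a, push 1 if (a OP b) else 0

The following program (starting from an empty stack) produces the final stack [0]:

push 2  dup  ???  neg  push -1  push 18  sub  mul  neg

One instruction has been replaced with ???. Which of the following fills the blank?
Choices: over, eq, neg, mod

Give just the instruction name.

Answer: mod

Derivation:
Stack before ???: [2, 2]
Stack after ???:  [0]
Checking each choice:
  over: produces [2, 2, -38]
  eq: produces [-19]
  neg: produces [2, 38]
  mod: MATCH


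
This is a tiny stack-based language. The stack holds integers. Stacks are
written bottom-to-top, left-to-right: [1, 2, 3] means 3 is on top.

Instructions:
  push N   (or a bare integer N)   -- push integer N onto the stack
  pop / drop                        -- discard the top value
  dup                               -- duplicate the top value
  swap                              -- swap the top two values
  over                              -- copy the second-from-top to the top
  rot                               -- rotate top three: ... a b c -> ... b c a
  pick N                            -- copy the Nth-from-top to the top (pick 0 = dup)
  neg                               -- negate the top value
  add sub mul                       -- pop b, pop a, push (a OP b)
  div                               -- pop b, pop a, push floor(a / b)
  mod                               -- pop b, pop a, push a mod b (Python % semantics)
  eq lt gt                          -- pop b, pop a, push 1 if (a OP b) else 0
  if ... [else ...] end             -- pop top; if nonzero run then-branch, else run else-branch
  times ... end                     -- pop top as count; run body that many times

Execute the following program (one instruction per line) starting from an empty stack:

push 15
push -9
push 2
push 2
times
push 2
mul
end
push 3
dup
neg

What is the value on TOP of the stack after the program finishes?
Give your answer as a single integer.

Answer: -3

Derivation:
After 'push 15': [15]
After 'push -9': [15, -9]
After 'push 2': [15, -9, 2]
After 'push 2': [15, -9, 2, 2]
After 'times': [15, -9, 2]
After 'push 2': [15, -9, 2, 2]
After 'mul': [15, -9, 4]
After 'push 2': [15, -9, 4, 2]
After 'mul': [15, -9, 8]
After 'push 3': [15, -9, 8, 3]
After 'dup': [15, -9, 8, 3, 3]
After 'neg': [15, -9, 8, 3, -3]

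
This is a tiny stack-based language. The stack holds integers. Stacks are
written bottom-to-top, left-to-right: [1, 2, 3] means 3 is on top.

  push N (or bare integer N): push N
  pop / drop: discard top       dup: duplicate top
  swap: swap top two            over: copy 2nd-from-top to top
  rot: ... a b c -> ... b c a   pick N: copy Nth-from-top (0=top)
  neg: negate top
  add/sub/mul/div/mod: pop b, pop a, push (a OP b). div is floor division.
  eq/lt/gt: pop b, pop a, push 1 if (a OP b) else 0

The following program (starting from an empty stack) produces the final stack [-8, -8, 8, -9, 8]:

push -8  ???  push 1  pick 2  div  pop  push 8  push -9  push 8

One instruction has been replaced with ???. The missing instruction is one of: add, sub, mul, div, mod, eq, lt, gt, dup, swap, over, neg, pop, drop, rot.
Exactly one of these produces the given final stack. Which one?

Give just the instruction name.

Answer: dup

Derivation:
Stack before ???: [-8]
Stack after ???:  [-8, -8]
The instruction that transforms [-8] -> [-8, -8] is: dup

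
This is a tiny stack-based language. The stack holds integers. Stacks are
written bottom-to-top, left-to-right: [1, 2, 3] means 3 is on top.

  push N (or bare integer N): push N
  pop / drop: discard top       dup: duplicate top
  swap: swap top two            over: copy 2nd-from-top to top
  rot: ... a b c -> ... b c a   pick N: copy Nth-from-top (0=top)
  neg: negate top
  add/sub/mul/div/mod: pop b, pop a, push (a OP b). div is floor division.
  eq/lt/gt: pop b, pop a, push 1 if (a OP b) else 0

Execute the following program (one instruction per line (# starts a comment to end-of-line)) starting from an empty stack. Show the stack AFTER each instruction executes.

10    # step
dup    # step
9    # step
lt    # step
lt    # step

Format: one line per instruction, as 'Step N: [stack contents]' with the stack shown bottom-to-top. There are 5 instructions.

Step 1: [10]
Step 2: [10, 10]
Step 3: [10, 10, 9]
Step 4: [10, 0]
Step 5: [0]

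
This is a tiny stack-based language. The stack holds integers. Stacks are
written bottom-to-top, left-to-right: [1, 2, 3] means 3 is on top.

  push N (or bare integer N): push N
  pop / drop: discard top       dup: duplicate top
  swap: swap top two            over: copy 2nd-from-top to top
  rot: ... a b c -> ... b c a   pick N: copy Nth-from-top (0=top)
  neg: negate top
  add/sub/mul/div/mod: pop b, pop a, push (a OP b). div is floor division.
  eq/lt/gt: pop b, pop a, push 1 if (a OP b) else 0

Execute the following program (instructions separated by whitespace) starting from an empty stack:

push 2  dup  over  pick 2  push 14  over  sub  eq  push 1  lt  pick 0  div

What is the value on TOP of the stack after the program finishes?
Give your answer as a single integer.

Answer: 1

Derivation:
After 'push 2': [2]
After 'dup': [2, 2]
After 'over': [2, 2, 2]
After 'pick 2': [2, 2, 2, 2]
After 'push 14': [2, 2, 2, 2, 14]
After 'over': [2, 2, 2, 2, 14, 2]
After 'sub': [2, 2, 2, 2, 12]
After 'eq': [2, 2, 2, 0]
After 'push 1': [2, 2, 2, 0, 1]
After 'lt': [2, 2, 2, 1]
After 'pick 0': [2, 2, 2, 1, 1]
After 'div': [2, 2, 2, 1]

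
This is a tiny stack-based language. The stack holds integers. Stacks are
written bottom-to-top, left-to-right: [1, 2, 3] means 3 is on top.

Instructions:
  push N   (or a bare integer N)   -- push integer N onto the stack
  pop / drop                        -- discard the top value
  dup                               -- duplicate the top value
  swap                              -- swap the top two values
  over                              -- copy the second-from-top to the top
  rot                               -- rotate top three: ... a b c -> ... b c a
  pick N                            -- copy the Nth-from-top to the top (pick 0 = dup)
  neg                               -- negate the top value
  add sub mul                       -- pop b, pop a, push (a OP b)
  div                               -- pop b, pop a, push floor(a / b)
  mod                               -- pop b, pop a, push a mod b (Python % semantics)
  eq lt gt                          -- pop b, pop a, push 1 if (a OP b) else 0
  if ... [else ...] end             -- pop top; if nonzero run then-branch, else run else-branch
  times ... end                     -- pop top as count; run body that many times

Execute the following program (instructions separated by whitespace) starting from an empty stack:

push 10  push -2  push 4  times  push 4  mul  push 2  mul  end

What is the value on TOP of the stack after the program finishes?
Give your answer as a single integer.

Answer: -8192

Derivation:
After 'push 10': [10]
After 'push -2': [10, -2]
After 'push 4': [10, -2, 4]
After 'times': [10, -2]
After 'push 4': [10, -2, 4]
After 'mul': [10, -8]
After 'push 2': [10, -8, 2]
After 'mul': [10, -16]
After 'push 4': [10, -16, 4]
After 'mul': [10, -64]
After 'push 2': [10, -64, 2]
After 'mul': [10, -128]
After 'push 4': [10, -128, 4]
After 'mul': [10, -512]
After 'push 2': [10, -512, 2]
After 'mul': [10, -1024]
After 'push 4': [10, -1024, 4]
After 'mul': [10, -4096]
After 'push 2': [10, -4096, 2]
After 'mul': [10, -8192]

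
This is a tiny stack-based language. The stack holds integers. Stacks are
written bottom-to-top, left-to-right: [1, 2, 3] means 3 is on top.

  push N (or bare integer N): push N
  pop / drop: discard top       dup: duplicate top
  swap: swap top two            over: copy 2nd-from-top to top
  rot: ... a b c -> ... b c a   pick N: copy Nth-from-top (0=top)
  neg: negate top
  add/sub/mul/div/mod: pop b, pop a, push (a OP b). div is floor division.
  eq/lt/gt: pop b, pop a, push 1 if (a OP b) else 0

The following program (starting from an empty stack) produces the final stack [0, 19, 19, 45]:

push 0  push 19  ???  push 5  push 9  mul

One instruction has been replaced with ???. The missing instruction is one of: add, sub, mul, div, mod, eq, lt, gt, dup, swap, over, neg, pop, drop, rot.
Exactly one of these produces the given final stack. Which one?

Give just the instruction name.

Answer: dup

Derivation:
Stack before ???: [0, 19]
Stack after ???:  [0, 19, 19]
The instruction that transforms [0, 19] -> [0, 19, 19] is: dup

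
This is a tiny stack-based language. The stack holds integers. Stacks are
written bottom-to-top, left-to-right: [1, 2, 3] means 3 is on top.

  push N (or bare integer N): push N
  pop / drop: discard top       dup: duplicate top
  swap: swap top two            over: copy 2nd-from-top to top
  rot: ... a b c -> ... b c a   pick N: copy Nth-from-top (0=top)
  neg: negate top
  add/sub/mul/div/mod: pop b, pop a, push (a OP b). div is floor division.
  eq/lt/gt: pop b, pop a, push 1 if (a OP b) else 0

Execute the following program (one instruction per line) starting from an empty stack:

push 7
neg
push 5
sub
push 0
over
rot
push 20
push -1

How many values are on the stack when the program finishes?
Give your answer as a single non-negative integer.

After 'push 7': stack = [7] (depth 1)
After 'neg': stack = [-7] (depth 1)
After 'push 5': stack = [-7, 5] (depth 2)
After 'sub': stack = [-12] (depth 1)
After 'push 0': stack = [-12, 0] (depth 2)
After 'over': stack = [-12, 0, -12] (depth 3)
After 'rot': stack = [0, -12, -12] (depth 3)
After 'push 20': stack = [0, -12, -12, 20] (depth 4)
After 'push -1': stack = [0, -12, -12, 20, -1] (depth 5)

Answer: 5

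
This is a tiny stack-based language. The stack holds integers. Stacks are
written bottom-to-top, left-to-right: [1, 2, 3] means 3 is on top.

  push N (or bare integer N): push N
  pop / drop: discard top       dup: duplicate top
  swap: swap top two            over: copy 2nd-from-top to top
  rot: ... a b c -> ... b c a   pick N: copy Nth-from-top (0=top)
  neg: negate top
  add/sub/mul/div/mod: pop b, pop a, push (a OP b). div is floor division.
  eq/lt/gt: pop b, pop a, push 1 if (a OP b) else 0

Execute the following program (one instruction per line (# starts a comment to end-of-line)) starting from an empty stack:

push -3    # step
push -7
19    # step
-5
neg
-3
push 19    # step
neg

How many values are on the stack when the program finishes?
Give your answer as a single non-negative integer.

Answer: 6

Derivation:
After 'push -3': stack = [-3] (depth 1)
After 'push -7': stack = [-3, -7] (depth 2)
After 'push 19': stack = [-3, -7, 19] (depth 3)
After 'push -5': stack = [-3, -7, 19, -5] (depth 4)
After 'neg': stack = [-3, -7, 19, 5] (depth 4)
After 'push -3': stack = [-3, -7, 19, 5, -3] (depth 5)
After 'push 19': stack = [-3, -7, 19, 5, -3, 19] (depth 6)
After 'neg': stack = [-3, -7, 19, 5, -3, -19] (depth 6)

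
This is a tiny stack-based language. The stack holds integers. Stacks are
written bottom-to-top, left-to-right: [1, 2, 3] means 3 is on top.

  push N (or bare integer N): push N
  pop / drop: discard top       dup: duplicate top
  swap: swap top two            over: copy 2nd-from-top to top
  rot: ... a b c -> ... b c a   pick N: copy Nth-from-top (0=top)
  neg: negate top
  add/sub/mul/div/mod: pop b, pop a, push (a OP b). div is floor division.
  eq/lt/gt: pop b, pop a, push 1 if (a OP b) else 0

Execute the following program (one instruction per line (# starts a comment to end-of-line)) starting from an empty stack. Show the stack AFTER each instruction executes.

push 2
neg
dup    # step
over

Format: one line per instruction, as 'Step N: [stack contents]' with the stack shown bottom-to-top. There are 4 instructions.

Step 1: [2]
Step 2: [-2]
Step 3: [-2, -2]
Step 4: [-2, -2, -2]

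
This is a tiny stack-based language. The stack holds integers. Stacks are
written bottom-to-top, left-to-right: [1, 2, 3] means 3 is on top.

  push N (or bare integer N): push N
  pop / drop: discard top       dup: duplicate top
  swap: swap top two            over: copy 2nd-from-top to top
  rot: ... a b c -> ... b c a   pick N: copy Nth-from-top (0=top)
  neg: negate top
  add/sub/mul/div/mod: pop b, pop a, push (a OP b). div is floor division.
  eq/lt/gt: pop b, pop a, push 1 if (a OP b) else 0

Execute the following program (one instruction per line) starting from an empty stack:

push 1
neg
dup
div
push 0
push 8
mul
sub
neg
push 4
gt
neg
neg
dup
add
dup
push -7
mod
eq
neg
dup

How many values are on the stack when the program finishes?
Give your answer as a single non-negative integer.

After 'push 1': stack = [1] (depth 1)
After 'neg': stack = [-1] (depth 1)
After 'dup': stack = [-1, -1] (depth 2)
After 'div': stack = [1] (depth 1)
After 'push 0': stack = [1, 0] (depth 2)
After 'push 8': stack = [1, 0, 8] (depth 3)
After 'mul': stack = [1, 0] (depth 2)
After 'sub': stack = [1] (depth 1)
After 'neg': stack = [-1] (depth 1)
After 'push 4': stack = [-1, 4] (depth 2)
  ...
After 'neg': stack = [0] (depth 1)
After 'neg': stack = [0] (depth 1)
After 'dup': stack = [0, 0] (depth 2)
After 'add': stack = [0] (depth 1)
After 'dup': stack = [0, 0] (depth 2)
After 'push -7': stack = [0, 0, -7] (depth 3)
After 'mod': stack = [0, 0] (depth 2)
After 'eq': stack = [1] (depth 1)
After 'neg': stack = [-1] (depth 1)
After 'dup': stack = [-1, -1] (depth 2)

Answer: 2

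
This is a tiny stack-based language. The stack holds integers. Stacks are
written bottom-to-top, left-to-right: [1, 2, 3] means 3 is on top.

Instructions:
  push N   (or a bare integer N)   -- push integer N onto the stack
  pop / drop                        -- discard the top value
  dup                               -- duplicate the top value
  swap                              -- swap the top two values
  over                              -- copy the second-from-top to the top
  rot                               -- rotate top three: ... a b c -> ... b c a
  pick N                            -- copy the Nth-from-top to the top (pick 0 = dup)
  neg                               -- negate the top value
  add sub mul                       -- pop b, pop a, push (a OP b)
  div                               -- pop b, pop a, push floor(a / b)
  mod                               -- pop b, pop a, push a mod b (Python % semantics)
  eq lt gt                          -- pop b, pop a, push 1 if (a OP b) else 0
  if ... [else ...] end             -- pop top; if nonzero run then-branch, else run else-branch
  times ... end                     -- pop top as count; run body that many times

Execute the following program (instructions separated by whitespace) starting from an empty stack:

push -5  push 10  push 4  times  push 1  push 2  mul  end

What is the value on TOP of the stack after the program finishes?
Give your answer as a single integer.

After 'push -5': [-5]
After 'push 10': [-5, 10]
After 'push 4': [-5, 10, 4]
After 'times': [-5, 10]
After 'push 1': [-5, 10, 1]
After 'push 2': [-5, 10, 1, 2]
After 'mul': [-5, 10, 2]
After 'push 1': [-5, 10, 2, 1]
After 'push 2': [-5, 10, 2, 1, 2]
After 'mul': [-5, 10, 2, 2]
After 'push 1': [-5, 10, 2, 2, 1]
After 'push 2': [-5, 10, 2, 2, 1, 2]
After 'mul': [-5, 10, 2, 2, 2]
After 'push 1': [-5, 10, 2, 2, 2, 1]
After 'push 2': [-5, 10, 2, 2, 2, 1, 2]
After 'mul': [-5, 10, 2, 2, 2, 2]

Answer: 2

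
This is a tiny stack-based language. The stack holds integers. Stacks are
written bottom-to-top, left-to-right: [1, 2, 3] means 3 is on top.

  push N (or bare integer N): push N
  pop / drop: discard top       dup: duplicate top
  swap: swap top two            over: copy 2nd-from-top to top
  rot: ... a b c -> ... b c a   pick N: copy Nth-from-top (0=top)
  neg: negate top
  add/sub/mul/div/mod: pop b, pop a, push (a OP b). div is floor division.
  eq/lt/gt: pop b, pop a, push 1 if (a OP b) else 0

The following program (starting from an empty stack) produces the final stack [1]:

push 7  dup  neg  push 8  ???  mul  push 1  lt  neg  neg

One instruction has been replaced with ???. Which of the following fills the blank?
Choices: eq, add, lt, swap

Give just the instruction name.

Stack before ???: [7, -7, 8]
Stack after ???:  [7, 0]
Checking each choice:
  eq: MATCH
  add: produces [0]
  lt: produces [0]
  swap: produces [7, 1]


Answer: eq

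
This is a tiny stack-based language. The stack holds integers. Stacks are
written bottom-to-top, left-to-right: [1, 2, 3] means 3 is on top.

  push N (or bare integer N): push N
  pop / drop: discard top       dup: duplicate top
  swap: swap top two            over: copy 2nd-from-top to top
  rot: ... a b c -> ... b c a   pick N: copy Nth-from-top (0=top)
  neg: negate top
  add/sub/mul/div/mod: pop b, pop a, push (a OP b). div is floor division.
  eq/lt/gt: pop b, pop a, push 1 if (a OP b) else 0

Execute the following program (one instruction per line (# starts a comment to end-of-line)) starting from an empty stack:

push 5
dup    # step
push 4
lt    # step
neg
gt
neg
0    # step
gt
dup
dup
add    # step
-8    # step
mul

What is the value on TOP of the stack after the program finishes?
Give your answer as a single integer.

Answer: 0

Derivation:
After 'push 5': [5]
After 'dup': [5, 5]
After 'push 4': [5, 5, 4]
After 'lt': [5, 0]
After 'neg': [5, 0]
After 'gt': [1]
After 'neg': [-1]
After 'push 0': [-1, 0]
After 'gt': [0]
After 'dup': [0, 0]
After 'dup': [0, 0, 0]
After 'add': [0, 0]
After 'push -8': [0, 0, -8]
After 'mul': [0, 0]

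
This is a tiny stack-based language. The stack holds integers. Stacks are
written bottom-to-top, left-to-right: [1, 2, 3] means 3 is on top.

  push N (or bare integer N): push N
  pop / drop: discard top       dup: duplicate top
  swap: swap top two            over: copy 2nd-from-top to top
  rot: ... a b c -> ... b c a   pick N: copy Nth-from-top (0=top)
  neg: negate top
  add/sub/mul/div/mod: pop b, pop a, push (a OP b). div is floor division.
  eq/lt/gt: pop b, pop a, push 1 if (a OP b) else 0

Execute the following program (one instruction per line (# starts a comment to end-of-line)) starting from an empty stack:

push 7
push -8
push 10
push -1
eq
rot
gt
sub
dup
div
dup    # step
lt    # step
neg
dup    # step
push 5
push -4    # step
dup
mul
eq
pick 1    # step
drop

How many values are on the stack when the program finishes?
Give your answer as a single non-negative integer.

After 'push 7': stack = [7] (depth 1)
After 'push -8': stack = [7, -8] (depth 2)
After 'push 10': stack = [7, -8, 10] (depth 3)
After 'push -1': stack = [7, -8, 10, -1] (depth 4)
After 'eq': stack = [7, -8, 0] (depth 3)
After 'rot': stack = [-8, 0, 7] (depth 3)
After 'gt': stack = [-8, 0] (depth 2)
After 'sub': stack = [-8] (depth 1)
After 'dup': stack = [-8, -8] (depth 2)
After 'div': stack = [1] (depth 1)
  ...
After 'lt': stack = [0] (depth 1)
After 'neg': stack = [0] (depth 1)
After 'dup': stack = [0, 0] (depth 2)
After 'push 5': stack = [0, 0, 5] (depth 3)
After 'push -4': stack = [0, 0, 5, -4] (depth 4)
After 'dup': stack = [0, 0, 5, -4, -4] (depth 5)
After 'mul': stack = [0, 0, 5, 16] (depth 4)
After 'eq': stack = [0, 0, 0] (depth 3)
After 'pick 1': stack = [0, 0, 0, 0] (depth 4)
After 'drop': stack = [0, 0, 0] (depth 3)

Answer: 3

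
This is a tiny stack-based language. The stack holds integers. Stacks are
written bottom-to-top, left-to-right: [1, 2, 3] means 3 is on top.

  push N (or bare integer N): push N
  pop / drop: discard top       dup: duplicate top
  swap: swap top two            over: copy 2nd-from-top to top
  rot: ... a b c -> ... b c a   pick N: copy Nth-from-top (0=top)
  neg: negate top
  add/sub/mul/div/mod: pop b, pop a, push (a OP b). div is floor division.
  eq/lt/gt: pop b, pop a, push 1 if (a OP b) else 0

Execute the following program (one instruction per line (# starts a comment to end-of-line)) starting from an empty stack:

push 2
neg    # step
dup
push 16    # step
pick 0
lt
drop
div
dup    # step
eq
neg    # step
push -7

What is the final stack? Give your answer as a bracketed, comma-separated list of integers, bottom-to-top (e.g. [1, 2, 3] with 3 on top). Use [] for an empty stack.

Answer: [-1, -7]

Derivation:
After 'push 2': [2]
After 'neg': [-2]
After 'dup': [-2, -2]
After 'push 16': [-2, -2, 16]
After 'pick 0': [-2, -2, 16, 16]
After 'lt': [-2, -2, 0]
After 'drop': [-2, -2]
After 'div': [1]
After 'dup': [1, 1]
After 'eq': [1]
After 'neg': [-1]
After 'push -7': [-1, -7]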